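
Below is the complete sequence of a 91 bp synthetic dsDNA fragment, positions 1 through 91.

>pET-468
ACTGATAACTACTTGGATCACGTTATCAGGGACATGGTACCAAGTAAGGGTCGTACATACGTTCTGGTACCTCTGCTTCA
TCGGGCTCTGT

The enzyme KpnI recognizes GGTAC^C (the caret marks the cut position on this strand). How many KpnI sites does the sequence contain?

2

GGTACC occurs starting at positions 36, 66.
KpnI cuts at 2 sites.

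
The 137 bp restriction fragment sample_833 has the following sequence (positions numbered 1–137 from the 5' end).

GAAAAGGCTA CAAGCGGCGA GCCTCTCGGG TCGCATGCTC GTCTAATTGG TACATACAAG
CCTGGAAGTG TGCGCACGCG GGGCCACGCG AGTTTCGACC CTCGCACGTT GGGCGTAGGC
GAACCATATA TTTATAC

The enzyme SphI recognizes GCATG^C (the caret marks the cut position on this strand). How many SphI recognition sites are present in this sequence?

1

GCATGC occurs starting at position 33.
SphI cuts at 1 site.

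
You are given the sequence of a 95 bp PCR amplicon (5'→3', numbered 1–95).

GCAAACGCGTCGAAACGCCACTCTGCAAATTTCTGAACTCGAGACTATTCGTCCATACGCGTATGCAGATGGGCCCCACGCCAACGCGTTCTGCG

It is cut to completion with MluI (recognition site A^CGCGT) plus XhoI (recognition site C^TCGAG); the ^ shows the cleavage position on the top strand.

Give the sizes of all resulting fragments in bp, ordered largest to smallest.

33, 27, 19, 11, 5 bp

MluI sites (ACGCGT) start at positions 5, 57, 84.
MluI cuts after the first base of each site, so after positions 5, 57, 84.
The XhoI site (CTCGAG) starts at position 38.
XhoI cuts after the first base of each site, so after position 38.
Combined cut positions: 5, 38, 57, 84.
Linear molecule, 4 cuts → 5 fragments:
  1–5 → 5 bp
  6–38 → 33 bp
  39–57 → 19 bp
  58–84 → 27 bp
  85–95 → 11 bp
Sorted largest to smallest: 33, 27, 19, 11, 5 bp.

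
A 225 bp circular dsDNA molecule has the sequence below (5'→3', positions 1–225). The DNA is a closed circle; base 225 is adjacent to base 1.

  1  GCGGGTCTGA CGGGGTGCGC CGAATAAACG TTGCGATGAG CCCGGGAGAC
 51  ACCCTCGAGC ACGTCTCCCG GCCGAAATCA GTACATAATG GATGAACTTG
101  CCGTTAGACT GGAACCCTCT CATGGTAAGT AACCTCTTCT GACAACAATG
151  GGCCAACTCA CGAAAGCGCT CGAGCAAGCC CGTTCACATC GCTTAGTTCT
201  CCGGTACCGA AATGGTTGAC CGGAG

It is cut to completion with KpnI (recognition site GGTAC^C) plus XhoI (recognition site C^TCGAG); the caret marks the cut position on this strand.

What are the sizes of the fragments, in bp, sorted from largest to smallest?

The KpnI site (GGTACC) starts at position 203.
KpnI cuts after base 5 of each site (before the last base), so after position 207.
XhoI sites (CTCGAG) start at positions 54, 169.
XhoI cuts after the first base of each site, so after positions 54, 169.
Combined cut positions: 54, 169, 207.
Circular molecule, 3 cuts → 3 fragments:
  55–169 → 115 bp
  170–207 → 38 bp
  208–225 then 1–54 → 18 + 54 = 72 bp
Sorted largest to smallest: 115, 72, 38 bp.

115, 72, 38 bp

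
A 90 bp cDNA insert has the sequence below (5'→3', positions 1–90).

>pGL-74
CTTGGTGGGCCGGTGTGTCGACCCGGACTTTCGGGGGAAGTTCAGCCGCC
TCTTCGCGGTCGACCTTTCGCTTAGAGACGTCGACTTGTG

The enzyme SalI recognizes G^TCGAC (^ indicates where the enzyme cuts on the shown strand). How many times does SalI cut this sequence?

GTCGAC occurs starting at positions 17, 59, 80.
SalI cuts at 3 sites.

3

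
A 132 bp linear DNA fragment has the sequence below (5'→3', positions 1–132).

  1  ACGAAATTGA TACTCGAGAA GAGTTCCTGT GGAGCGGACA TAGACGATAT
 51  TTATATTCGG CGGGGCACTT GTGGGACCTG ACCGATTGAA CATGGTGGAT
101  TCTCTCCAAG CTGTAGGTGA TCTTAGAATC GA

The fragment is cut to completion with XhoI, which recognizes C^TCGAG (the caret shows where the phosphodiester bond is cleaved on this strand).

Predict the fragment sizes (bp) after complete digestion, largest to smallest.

The XhoI site (CTCGAG) starts at position 13.
XhoI cuts after the first base of each site, so after position 13.
Linear molecule, 1 cut → 2 fragments:
  1–13 → 13 bp
  14–132 → 119 bp
Sorted largest to smallest: 119, 13 bp.

119, 13 bp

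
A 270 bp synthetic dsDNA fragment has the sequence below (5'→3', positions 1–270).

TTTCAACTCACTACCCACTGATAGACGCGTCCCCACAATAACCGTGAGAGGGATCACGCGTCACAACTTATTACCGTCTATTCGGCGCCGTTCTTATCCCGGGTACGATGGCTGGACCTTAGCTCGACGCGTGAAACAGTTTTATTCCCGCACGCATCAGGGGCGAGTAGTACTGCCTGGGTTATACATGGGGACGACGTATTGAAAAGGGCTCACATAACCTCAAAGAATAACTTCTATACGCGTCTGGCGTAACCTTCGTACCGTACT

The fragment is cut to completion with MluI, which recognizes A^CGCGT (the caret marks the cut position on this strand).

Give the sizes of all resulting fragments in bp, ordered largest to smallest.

MluI sites (ACGCGT) start at positions 25, 56, 127, 241.
MluI cuts after the first base of each site, so after positions 25, 56, 127, 241.
Linear molecule, 4 cuts → 5 fragments:
  1–25 → 25 bp
  26–56 → 31 bp
  57–127 → 71 bp
  128–241 → 114 bp
  242–270 → 29 bp
Sorted largest to smallest: 114, 71, 31, 29, 25 bp.

114, 71, 31, 29, 25 bp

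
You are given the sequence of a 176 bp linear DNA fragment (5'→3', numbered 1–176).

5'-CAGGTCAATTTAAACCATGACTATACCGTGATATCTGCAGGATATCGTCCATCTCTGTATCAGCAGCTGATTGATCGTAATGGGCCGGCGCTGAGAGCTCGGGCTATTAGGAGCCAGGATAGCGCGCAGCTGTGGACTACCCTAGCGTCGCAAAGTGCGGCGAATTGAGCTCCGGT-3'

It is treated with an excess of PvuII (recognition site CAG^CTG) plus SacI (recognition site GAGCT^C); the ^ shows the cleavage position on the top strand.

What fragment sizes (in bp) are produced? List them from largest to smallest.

PvuII sites (CAGCTG) start at positions 64, 127.
PvuII cuts after base 3 of each site, so after positions 66, 129.
SacI sites (GAGCTC) start at positions 95, 167.
SacI cuts after base 5 of each site (before the last base), so after positions 99, 171.
Combined cut positions: 66, 99, 129, 171.
Linear molecule, 4 cuts → 5 fragments:
  1–66 → 66 bp
  67–99 → 33 bp
  100–129 → 30 bp
  130–171 → 42 bp
  172–176 → 5 bp
Sorted largest to smallest: 66, 42, 33, 30, 5 bp.

66, 42, 33, 30, 5 bp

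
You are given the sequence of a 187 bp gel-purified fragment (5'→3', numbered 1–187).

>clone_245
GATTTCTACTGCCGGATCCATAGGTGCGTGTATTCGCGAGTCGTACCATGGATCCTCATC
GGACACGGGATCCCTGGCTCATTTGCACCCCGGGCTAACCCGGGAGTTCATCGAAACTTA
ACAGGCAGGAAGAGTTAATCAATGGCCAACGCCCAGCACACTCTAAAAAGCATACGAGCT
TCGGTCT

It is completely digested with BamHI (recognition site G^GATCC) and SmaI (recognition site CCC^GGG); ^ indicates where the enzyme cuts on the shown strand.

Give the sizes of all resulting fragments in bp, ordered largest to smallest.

86, 36, 23, 18, 14, 10 bp

BamHI sites (GGATCC) start at positions 14, 50, 68.
BamHI cuts after the first base of each site, so after positions 14, 50, 68.
SmaI sites (CCCGGG) start at positions 89, 99.
SmaI cuts after base 3 of each site, so after positions 91, 101.
Combined cut positions: 14, 50, 68, 91, 101.
Linear molecule, 5 cuts → 6 fragments:
  1–14 → 14 bp
  15–50 → 36 bp
  51–68 → 18 bp
  69–91 → 23 bp
  92–101 → 10 bp
  102–187 → 86 bp
Sorted largest to smallest: 86, 36, 23, 18, 14, 10 bp.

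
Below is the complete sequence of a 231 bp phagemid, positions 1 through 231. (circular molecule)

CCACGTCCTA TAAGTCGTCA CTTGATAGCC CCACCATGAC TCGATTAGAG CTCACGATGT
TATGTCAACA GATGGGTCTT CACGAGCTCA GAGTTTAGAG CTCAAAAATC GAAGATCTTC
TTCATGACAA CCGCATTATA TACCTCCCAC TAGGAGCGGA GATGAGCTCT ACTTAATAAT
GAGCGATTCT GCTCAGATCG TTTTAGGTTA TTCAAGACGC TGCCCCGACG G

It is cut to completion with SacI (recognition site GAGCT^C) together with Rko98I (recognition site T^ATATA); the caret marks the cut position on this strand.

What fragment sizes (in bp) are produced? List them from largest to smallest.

115, 36, 35, 31, 14 bp

SacI sites (GAGCTC) start at positions 48, 84, 98, 164.
SacI cuts after base 5 of each site (before the last base), so after positions 52, 88, 102, 168.
The Rko98I site (TATATA) starts at position 137.
Rko98I cuts after the first base of each site, so after position 137.
Combined cut positions: 52, 88, 102, 137, 168.
Circular molecule, 5 cuts → 5 fragments:
  53–88 → 36 bp
  89–102 → 14 bp
  103–137 → 35 bp
  138–168 → 31 bp
  169–231 then 1–52 → 63 + 52 = 115 bp
Sorted largest to smallest: 115, 36, 35, 31, 14 bp.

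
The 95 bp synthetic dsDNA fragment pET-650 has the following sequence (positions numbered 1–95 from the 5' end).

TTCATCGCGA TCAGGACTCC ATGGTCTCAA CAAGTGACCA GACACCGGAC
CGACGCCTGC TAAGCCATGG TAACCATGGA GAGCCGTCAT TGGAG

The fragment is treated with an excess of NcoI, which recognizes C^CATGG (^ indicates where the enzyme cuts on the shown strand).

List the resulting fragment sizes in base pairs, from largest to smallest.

NcoI sites (CCATGG) start at positions 19, 65, 74.
NcoI cuts after the first base of each site, so after positions 19, 65, 74.
Linear molecule, 3 cuts → 4 fragments:
  1–19 → 19 bp
  20–65 → 46 bp
  66–74 → 9 bp
  75–95 → 21 bp
Sorted largest to smallest: 46, 21, 19, 9 bp.

46, 21, 19, 9 bp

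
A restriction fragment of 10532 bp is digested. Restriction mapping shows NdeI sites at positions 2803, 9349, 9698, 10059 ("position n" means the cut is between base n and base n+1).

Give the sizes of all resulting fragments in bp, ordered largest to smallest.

Linear molecule, 4 cuts → 5 fragments:
  2803 − 0 = 2803 bp
  9349 − 2803 = 6546 bp
  9698 − 9349 = 349 bp
  10059 − 9698 = 361 bp
  10532 − 10059 = 473 bp
Sorted largest to smallest: 6546, 2803, 473, 361, 349 bp.

6546, 2803, 473, 361, 349 bp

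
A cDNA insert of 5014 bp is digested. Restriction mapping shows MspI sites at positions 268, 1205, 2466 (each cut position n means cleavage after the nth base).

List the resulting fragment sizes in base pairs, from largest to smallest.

2548, 1261, 937, 268 bp

Linear molecule, 3 cuts → 4 fragments:
  268 − 0 = 268 bp
  1205 − 268 = 937 bp
  2466 − 1205 = 1261 bp
  5014 − 2466 = 2548 bp
Sorted largest to smallest: 2548, 1261, 937, 268 bp.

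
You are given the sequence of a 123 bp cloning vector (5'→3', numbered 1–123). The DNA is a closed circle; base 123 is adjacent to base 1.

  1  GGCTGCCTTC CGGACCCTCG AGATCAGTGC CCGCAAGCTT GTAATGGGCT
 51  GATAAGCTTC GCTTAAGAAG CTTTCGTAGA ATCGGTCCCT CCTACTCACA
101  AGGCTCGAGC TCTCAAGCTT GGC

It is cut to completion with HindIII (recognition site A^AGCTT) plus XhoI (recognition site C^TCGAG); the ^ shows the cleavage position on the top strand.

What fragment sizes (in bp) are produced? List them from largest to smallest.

HindIII sites (AAGCTT) start at positions 35, 54, 68, 115.
HindIII cuts after the first base of each site, so after positions 35, 54, 68, 115.
XhoI sites (CTCGAG) start at positions 17, 104.
XhoI cuts after the first base of each site, so after positions 17, 104.
Combined cut positions: 17, 35, 54, 68, 104, 115.
Circular molecule, 6 cuts → 6 fragments:
  18–35 → 18 bp
  36–54 → 19 bp
  55–68 → 14 bp
  69–104 → 36 bp
  105–115 → 11 bp
  116–123 then 1–17 → 8 + 17 = 25 bp
Sorted largest to smallest: 36, 25, 19, 18, 14, 11 bp.

36, 25, 19, 18, 14, 11 bp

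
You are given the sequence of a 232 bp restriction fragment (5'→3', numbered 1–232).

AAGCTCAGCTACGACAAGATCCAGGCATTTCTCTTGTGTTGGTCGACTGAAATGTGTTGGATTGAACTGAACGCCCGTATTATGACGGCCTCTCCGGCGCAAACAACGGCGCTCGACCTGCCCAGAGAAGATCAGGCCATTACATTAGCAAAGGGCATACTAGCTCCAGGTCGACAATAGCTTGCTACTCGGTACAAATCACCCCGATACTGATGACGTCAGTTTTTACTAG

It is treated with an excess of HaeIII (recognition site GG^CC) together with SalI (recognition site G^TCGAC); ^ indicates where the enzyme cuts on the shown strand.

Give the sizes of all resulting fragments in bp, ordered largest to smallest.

62, 48, 46, 42, 34 bp

HaeIII sites (GGCC) start at positions 87, 135.
HaeIII cuts after base 2 of each site, so after positions 88, 136.
SalI sites (GTCGAC) start at positions 42, 170.
SalI cuts after the first base of each site, so after positions 42, 170.
Combined cut positions: 42, 88, 136, 170.
Linear molecule, 4 cuts → 5 fragments:
  1–42 → 42 bp
  43–88 → 46 bp
  89–136 → 48 bp
  137–170 → 34 bp
  171–232 → 62 bp
Sorted largest to smallest: 62, 48, 46, 42, 34 bp.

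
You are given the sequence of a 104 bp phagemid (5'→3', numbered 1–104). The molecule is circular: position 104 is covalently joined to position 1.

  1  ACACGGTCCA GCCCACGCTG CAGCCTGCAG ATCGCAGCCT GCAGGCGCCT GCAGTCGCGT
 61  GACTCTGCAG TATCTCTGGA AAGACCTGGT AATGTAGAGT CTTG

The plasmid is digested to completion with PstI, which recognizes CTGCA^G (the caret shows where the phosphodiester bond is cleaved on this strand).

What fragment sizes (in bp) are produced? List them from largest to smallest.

57, 16, 14, 10, 7 bp

PstI sites (CTGCAG) start at positions 18, 25, 39, 49, 65.
PstI cuts after base 5 of each site (before the last base), so after positions 22, 29, 43, 53, 69.
Circular molecule, 5 cuts → 5 fragments:
  23–29 → 7 bp
  30–43 → 14 bp
  44–53 → 10 bp
  54–69 → 16 bp
  70–104 then 1–22 → 35 + 22 = 57 bp
Sorted largest to smallest: 57, 16, 14, 10, 7 bp.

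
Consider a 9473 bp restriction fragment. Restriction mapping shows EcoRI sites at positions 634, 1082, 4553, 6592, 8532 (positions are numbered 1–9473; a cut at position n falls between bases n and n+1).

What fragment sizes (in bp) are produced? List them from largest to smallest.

3471, 2039, 1940, 941, 634, 448 bp

Linear molecule, 5 cuts → 6 fragments:
  634 − 0 = 634 bp
  1082 − 634 = 448 bp
  4553 − 1082 = 3471 bp
  6592 − 4553 = 2039 bp
  8532 − 6592 = 1940 bp
  9473 − 8532 = 941 bp
Sorted largest to smallest: 3471, 2039, 1940, 941, 634, 448 bp.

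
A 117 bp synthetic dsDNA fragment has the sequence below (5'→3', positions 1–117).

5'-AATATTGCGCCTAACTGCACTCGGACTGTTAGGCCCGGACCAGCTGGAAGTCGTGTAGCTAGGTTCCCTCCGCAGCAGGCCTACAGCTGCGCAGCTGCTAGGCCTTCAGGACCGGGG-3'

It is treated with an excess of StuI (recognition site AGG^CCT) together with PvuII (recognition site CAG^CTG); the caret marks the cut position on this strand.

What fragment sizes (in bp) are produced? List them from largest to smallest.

StuI sites (AGGCCT) start at positions 77, 100.
StuI cuts after base 3 of each site, so after positions 79, 102.
PvuII sites (CAGCTG) start at positions 41, 84, 92.
PvuII cuts after base 3 of each site, so after positions 43, 86, 94.
Combined cut positions: 43, 79, 86, 94, 102.
Linear molecule, 5 cuts → 6 fragments:
  1–43 → 43 bp
  44–79 → 36 bp
  80–86 → 7 bp
  87–94 → 8 bp
  95–102 → 8 bp
  103–117 → 15 bp
Sorted largest to smallest: 43, 36, 15, 8, 8, 7 bp.

43, 36, 15, 8, 8, 7 bp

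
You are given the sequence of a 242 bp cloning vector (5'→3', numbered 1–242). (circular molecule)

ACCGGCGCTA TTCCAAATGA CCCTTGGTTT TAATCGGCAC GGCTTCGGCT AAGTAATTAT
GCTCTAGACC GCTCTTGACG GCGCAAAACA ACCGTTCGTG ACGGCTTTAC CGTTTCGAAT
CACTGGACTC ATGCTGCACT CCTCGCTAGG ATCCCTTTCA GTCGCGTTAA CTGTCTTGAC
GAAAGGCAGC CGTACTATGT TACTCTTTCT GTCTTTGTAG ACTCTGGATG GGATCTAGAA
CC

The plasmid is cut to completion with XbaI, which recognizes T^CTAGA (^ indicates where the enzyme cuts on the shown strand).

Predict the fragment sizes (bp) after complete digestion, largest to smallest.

171, 71 bp

XbaI sites (TCTAGA) start at positions 63, 234.
XbaI cuts after the first base of each site, so after positions 63, 234.
Circular molecule, 2 cuts → 2 fragments:
  64–234 → 171 bp
  235–242 then 1–63 → 8 + 63 = 71 bp
Sorted largest to smallest: 171, 71 bp.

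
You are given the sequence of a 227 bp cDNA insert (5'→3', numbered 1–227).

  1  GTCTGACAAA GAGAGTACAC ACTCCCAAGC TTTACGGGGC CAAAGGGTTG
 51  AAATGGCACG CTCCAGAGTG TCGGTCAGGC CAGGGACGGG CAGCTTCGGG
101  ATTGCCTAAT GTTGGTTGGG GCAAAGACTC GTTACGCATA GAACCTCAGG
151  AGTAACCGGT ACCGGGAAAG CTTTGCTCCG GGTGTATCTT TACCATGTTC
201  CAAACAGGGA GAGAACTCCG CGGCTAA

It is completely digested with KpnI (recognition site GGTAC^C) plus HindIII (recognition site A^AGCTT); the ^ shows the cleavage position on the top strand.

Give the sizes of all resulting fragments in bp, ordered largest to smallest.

The KpnI site (GGTACC) starts at position 158.
KpnI cuts after base 5 of each site (before the last base), so after position 162.
HindIII sites (AAGCTT) start at positions 27, 168.
HindIII cuts after the first base of each site, so after positions 27, 168.
Combined cut positions: 27, 162, 168.
Linear molecule, 3 cuts → 4 fragments:
  1–27 → 27 bp
  28–162 → 135 bp
  163–168 → 6 bp
  169–227 → 59 bp
Sorted largest to smallest: 135, 59, 27, 6 bp.

135, 59, 27, 6 bp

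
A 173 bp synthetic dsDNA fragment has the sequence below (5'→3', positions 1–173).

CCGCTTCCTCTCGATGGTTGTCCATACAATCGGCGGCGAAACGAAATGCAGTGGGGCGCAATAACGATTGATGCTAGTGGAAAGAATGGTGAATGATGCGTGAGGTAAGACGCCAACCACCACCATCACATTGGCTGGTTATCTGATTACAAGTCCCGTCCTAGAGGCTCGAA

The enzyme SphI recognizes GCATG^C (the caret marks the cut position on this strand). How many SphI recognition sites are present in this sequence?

No occurrence of GCATGC is present in the sequence.
SphI does not cut: 0 sites.

0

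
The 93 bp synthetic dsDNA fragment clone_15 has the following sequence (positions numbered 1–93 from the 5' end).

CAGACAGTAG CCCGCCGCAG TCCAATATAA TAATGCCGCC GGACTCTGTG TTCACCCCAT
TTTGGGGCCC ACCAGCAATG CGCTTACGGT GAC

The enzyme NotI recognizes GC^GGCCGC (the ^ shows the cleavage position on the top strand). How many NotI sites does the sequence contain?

No occurrence of GCGGCCGC is present in the sequence.
NotI does not cut: 0 sites.

0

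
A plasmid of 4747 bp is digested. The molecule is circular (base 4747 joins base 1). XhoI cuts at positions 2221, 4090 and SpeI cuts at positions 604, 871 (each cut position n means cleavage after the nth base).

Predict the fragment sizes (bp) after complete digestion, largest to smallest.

Combined cut positions (sorted): 604, 871, 2221, 4090.
Circular molecule, 4 cuts → 4 fragments:
  871 − 604 = 267 bp
  2221 − 871 = 1350 bp
  4090 − 2221 = 1869 bp
  wrap: 4747 − 4090 + 604 = 1261 bp
Sorted largest to smallest: 1869, 1350, 1261, 267 bp.

1869, 1350, 1261, 267 bp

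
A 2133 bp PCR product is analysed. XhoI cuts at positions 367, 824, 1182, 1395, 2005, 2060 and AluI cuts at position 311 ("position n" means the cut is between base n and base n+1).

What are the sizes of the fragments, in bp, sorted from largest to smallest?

Combined cut positions (sorted): 311, 367, 824, 1182, 1395, 2005, 2060.
Linear molecule, 7 cuts → 8 fragments:
  311 − 0 = 311 bp
  367 − 311 = 56 bp
  824 − 367 = 457 bp
  1182 − 824 = 358 bp
  1395 − 1182 = 213 bp
  2005 − 1395 = 610 bp
  2060 − 2005 = 55 bp
  2133 − 2060 = 73 bp
Sorted largest to smallest: 610, 457, 358, 311, 213, 73, 56, 55 bp.

610, 457, 358, 311, 213, 73, 56, 55 bp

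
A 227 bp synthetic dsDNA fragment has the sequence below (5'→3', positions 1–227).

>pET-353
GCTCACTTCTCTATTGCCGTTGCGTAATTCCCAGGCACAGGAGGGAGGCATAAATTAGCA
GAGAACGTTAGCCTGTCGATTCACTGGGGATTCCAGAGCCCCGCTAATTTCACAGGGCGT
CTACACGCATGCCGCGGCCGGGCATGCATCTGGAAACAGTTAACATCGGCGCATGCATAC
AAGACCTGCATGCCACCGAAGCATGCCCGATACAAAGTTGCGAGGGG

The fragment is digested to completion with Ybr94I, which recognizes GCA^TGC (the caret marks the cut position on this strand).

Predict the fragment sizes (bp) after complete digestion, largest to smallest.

Ybr94I sites (GCATGC) start at positions 127, 142, 171, 188, 201.
Ybr94I cuts after base 3 of each site, so after positions 129, 144, 173, 190, 203.
Linear molecule, 5 cuts → 6 fragments:
  1–129 → 129 bp
  130–144 → 15 bp
  145–173 → 29 bp
  174–190 → 17 bp
  191–203 → 13 bp
  204–227 → 24 bp
Sorted largest to smallest: 129, 29, 24, 17, 15, 13 bp.

129, 29, 24, 17, 15, 13 bp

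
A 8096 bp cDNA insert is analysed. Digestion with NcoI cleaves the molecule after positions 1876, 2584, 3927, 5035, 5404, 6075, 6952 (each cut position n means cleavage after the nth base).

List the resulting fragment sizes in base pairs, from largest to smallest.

Linear molecule, 7 cuts → 8 fragments:
  1876 − 0 = 1876 bp
  2584 − 1876 = 708 bp
  3927 − 2584 = 1343 bp
  5035 − 3927 = 1108 bp
  5404 − 5035 = 369 bp
  6075 − 5404 = 671 bp
  6952 − 6075 = 877 bp
  8096 − 6952 = 1144 bp
Sorted largest to smallest: 1876, 1343, 1144, 1108, 877, 708, 671, 369 bp.

1876, 1343, 1144, 1108, 877, 708, 671, 369 bp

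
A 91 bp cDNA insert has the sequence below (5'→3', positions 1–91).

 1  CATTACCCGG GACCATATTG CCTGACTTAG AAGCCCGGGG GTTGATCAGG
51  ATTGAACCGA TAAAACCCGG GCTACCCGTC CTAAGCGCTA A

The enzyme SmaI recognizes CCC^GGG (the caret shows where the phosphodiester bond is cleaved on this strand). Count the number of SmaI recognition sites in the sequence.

3

CCCGGG occurs starting at positions 6, 34, 66.
SmaI cuts at 3 sites.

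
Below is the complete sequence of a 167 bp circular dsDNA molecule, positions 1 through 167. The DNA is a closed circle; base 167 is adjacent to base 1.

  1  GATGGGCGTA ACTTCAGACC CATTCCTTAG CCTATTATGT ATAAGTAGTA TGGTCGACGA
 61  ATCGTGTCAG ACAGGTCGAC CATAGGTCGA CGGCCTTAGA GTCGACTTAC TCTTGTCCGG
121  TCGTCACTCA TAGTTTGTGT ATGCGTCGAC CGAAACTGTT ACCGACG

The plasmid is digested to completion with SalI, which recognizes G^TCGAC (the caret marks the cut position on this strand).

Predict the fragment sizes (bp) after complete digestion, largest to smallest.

75, 44, 22, 15, 11 bp

SalI sites (GTCGAC) start at positions 53, 75, 86, 101, 145.
SalI cuts after the first base of each site, so after positions 53, 75, 86, 101, 145.
Circular molecule, 5 cuts → 5 fragments:
  54–75 → 22 bp
  76–86 → 11 bp
  87–101 → 15 bp
  102–145 → 44 bp
  146–167 then 1–53 → 22 + 53 = 75 bp
Sorted largest to smallest: 75, 44, 22, 15, 11 bp.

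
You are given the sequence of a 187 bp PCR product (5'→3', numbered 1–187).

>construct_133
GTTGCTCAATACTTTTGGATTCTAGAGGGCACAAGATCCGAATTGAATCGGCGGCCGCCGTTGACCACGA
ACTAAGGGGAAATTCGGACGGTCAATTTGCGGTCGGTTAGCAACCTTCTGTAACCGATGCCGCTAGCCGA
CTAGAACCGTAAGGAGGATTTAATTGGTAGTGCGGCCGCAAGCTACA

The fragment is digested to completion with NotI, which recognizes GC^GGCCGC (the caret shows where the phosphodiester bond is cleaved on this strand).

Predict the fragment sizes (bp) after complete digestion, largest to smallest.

NotI sites (GCGGCCGC) start at positions 51, 172.
NotI cuts after base 2 of each site, so after positions 52, 173.
Linear molecule, 2 cuts → 3 fragments:
  1–52 → 52 bp
  53–173 → 121 bp
  174–187 → 14 bp
Sorted largest to smallest: 121, 52, 14 bp.

121, 52, 14 bp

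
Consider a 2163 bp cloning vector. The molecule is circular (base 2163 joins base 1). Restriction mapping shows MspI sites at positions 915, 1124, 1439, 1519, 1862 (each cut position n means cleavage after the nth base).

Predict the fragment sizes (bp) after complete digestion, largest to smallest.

1216, 343, 315, 209, 80 bp

Circular molecule, 5 cuts → 5 fragments:
  1124 − 915 = 209 bp
  1439 − 1124 = 315 bp
  1519 − 1439 = 80 bp
  1862 − 1519 = 343 bp
  wrap: 2163 − 1862 + 915 = 1216 bp
Sorted largest to smallest: 1216, 343, 315, 209, 80 bp.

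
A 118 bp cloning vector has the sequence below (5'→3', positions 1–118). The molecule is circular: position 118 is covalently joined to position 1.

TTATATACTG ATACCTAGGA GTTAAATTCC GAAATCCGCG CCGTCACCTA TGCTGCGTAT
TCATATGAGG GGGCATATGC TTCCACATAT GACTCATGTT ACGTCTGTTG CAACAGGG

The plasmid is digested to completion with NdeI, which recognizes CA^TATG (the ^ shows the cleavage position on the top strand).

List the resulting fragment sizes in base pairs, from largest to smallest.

94, 12, 12 bp

NdeI sites (CATATG) start at positions 62, 74, 86.
NdeI cuts after base 2 of each site, so after positions 63, 75, 87.
Circular molecule, 3 cuts → 3 fragments:
  64–75 → 12 bp
  76–87 → 12 bp
  88–118 then 1–63 → 31 + 63 = 94 bp
Sorted largest to smallest: 94, 12, 12 bp.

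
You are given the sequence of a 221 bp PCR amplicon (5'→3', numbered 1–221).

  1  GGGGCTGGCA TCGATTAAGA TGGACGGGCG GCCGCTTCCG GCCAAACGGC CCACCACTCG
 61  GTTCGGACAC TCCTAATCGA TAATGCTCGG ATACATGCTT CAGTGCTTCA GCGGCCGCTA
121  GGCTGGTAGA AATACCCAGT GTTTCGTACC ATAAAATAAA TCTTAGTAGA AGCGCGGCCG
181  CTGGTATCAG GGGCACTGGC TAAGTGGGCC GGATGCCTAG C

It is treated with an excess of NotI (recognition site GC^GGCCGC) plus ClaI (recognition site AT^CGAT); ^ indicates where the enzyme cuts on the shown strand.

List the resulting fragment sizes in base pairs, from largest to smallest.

63, 48, 46, 35, 18, 11 bp

NotI sites (GCGGCCGC) start at positions 28, 111, 174.
NotI cuts after base 2 of each site, so after positions 29, 112, 175.
ClaI sites (ATCGAT) start at positions 10, 76.
ClaI cuts after base 2 of each site, so after positions 11, 77.
Combined cut positions: 11, 29, 77, 112, 175.
Linear molecule, 5 cuts → 6 fragments:
  1–11 → 11 bp
  12–29 → 18 bp
  30–77 → 48 bp
  78–112 → 35 bp
  113–175 → 63 bp
  176–221 → 46 bp
Sorted largest to smallest: 63, 48, 46, 35, 18, 11 bp.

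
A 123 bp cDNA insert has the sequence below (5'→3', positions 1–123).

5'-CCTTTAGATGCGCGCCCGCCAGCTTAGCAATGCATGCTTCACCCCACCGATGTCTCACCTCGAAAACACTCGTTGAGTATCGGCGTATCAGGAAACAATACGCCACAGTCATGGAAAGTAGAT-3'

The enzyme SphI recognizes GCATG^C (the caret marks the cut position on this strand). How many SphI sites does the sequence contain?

1

GCATGC occurs starting at position 32.
SphI cuts at 1 site.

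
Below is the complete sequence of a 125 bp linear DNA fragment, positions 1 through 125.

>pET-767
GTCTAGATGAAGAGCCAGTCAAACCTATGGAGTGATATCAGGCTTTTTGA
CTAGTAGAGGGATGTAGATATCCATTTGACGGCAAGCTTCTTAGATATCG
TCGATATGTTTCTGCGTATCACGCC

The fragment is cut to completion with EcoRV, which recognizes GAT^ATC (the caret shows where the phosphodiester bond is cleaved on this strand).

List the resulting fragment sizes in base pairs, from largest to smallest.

36, 33, 29, 27 bp

EcoRV sites (GATATC) start at positions 34, 67, 94.
EcoRV cuts after base 3 of each site, so after positions 36, 69, 96.
Linear molecule, 3 cuts → 4 fragments:
  1–36 → 36 bp
  37–69 → 33 bp
  70–96 → 27 bp
  97–125 → 29 bp
Sorted largest to smallest: 36, 33, 29, 27 bp.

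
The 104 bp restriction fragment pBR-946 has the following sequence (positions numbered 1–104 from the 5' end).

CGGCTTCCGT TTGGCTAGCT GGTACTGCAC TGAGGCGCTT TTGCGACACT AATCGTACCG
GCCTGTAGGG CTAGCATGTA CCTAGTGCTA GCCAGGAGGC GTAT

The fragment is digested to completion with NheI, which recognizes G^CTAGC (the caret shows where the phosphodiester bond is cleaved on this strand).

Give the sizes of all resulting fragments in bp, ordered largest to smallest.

56, 17, 17, 14 bp

NheI sites (GCTAGC) start at positions 14, 70, 87.
NheI cuts after the first base of each site, so after positions 14, 70, 87.
Linear molecule, 3 cuts → 4 fragments:
  1–14 → 14 bp
  15–70 → 56 bp
  71–87 → 17 bp
  88–104 → 17 bp
Sorted largest to smallest: 56, 17, 17, 14 bp.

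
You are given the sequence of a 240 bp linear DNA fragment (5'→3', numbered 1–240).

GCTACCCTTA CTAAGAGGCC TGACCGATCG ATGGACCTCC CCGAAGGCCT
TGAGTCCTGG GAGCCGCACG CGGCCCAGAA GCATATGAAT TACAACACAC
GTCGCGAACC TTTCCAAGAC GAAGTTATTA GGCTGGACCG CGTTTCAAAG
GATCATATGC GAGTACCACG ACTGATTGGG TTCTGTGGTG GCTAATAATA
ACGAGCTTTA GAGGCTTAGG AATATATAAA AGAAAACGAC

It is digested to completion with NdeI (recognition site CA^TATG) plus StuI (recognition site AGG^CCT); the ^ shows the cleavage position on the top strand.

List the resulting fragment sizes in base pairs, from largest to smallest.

85, 72, 36, 29, 18 bp

NdeI sites (CATATG) start at positions 82, 154.
NdeI cuts after base 2 of each site, so after positions 83, 155.
StuI sites (AGGCCT) start at positions 16, 45.
StuI cuts after base 3 of each site, so after positions 18, 47.
Combined cut positions: 18, 47, 83, 155.
Linear molecule, 4 cuts → 5 fragments:
  1–18 → 18 bp
  19–47 → 29 bp
  48–83 → 36 bp
  84–155 → 72 bp
  156–240 → 85 bp
Sorted largest to smallest: 85, 72, 36, 29, 18 bp.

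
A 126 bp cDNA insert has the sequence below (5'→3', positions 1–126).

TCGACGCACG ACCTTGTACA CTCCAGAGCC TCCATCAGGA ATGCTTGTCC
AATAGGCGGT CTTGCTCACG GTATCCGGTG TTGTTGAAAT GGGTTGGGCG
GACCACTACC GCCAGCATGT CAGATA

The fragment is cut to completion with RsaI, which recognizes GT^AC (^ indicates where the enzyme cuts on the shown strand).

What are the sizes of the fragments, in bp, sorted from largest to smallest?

109, 17 bp

The RsaI site (GTAC) starts at position 16.
RsaI cuts after base 2 of each site, so after position 17.
Linear molecule, 1 cut → 2 fragments:
  1–17 → 17 bp
  18–126 → 109 bp
Sorted largest to smallest: 109, 17 bp.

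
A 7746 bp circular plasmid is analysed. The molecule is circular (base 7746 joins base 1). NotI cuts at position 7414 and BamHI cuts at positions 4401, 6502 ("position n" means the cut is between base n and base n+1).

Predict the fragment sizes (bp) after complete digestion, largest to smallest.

4733, 2101, 912 bp

Combined cut positions (sorted): 4401, 6502, 7414.
Circular molecule, 3 cuts → 3 fragments:
  6502 − 4401 = 2101 bp
  7414 − 6502 = 912 bp
  wrap: 7746 − 7414 + 4401 = 4733 bp
Sorted largest to smallest: 4733, 2101, 912 bp.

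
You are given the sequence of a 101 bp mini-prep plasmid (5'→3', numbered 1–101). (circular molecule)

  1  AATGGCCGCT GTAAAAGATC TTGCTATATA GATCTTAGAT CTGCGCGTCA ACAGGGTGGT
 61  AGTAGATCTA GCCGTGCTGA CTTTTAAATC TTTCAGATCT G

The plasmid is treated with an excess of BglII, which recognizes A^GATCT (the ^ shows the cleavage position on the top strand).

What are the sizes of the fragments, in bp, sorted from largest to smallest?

BglII sites (AGATCT) start at positions 16, 30, 37, 64, 95.
BglII cuts after the first base of each site, so after positions 16, 30, 37, 64, 95.
Circular molecule, 5 cuts → 5 fragments:
  17–30 → 14 bp
  31–37 → 7 bp
  38–64 → 27 bp
  65–95 → 31 bp
  96–101 then 1–16 → 6 + 16 = 22 bp
Sorted largest to smallest: 31, 27, 22, 14, 7 bp.

31, 27, 22, 14, 7 bp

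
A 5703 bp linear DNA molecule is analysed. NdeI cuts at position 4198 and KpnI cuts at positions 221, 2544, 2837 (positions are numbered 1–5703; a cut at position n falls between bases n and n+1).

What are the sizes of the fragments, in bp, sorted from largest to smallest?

2323, 1505, 1361, 293, 221 bp

Combined cut positions (sorted): 221, 2544, 2837, 4198.
Linear molecule, 4 cuts → 5 fragments:
  221 − 0 = 221 bp
  2544 − 221 = 2323 bp
  2837 − 2544 = 293 bp
  4198 − 2837 = 1361 bp
  5703 − 4198 = 1505 bp
Sorted largest to smallest: 2323, 1505, 1361, 293, 221 bp.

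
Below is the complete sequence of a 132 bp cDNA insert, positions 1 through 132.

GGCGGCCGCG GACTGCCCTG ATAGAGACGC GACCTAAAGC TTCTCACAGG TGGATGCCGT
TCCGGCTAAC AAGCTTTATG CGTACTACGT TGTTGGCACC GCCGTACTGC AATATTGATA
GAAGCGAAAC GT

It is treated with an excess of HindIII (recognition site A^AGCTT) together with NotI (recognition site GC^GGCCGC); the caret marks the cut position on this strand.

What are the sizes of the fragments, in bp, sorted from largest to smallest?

HindIII sites (AAGCTT) start at positions 37, 71.
HindIII cuts after the first base of each site, so after positions 37, 71.
The NotI site (GCGGCCGC) starts at position 2.
NotI cuts after base 2 of each site, so after position 3.
Combined cut positions: 3, 37, 71.
Linear molecule, 3 cuts → 4 fragments:
  1–3 → 3 bp
  4–37 → 34 bp
  38–71 → 34 bp
  72–132 → 61 bp
Sorted largest to smallest: 61, 34, 34, 3 bp.

61, 34, 34, 3 bp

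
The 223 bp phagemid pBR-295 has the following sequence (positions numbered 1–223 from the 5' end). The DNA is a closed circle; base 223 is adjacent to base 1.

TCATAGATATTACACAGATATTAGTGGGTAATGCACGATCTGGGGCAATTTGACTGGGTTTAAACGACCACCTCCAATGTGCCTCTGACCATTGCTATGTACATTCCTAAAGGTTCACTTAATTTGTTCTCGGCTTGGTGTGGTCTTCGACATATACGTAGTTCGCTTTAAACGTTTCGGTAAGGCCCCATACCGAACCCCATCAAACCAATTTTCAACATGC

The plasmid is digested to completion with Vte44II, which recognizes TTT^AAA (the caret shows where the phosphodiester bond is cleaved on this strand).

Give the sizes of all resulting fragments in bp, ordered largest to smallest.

115, 108 bp

Vte44II sites (TTTAAA) start at positions 59, 167.
Vte44II cuts after base 3 of each site, so after positions 61, 169.
Circular molecule, 2 cuts → 2 fragments:
  62–169 → 108 bp
  170–223 then 1–61 → 54 + 61 = 115 bp
Sorted largest to smallest: 115, 108 bp.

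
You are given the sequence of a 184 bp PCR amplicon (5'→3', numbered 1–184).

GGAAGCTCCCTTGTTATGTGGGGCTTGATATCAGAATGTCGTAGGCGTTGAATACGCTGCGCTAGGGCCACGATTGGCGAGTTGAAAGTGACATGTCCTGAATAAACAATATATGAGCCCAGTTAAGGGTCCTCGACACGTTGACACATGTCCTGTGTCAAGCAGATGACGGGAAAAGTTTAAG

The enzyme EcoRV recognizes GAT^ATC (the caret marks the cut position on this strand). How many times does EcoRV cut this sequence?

1

GATATC occurs starting at position 27.
EcoRV cuts at 1 site.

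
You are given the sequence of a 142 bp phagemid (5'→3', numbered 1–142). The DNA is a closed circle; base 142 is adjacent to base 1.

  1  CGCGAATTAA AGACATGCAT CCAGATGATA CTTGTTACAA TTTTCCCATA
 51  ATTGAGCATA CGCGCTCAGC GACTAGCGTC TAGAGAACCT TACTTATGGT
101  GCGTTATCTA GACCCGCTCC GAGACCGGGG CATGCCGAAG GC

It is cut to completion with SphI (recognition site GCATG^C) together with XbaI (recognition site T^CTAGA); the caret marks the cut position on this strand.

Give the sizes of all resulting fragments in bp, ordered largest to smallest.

The SphI site (GCATGC) starts at position 130.
SphI cuts after base 5 of each site (before the last base), so after position 134.
XbaI sites (TCTAGA) start at positions 79, 107.
XbaI cuts after the first base of each site, so after positions 79, 107.
Combined cut positions: 79, 107, 134.
Circular molecule, 3 cuts → 3 fragments:
  80–107 → 28 bp
  108–134 → 27 bp
  135–142 then 1–79 → 8 + 79 = 87 bp
Sorted largest to smallest: 87, 28, 27 bp.

87, 28, 27 bp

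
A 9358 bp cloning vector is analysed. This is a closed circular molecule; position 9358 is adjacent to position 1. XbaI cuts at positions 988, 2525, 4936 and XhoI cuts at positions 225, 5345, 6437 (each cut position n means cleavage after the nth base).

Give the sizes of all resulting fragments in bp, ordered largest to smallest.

Combined cut positions (sorted): 225, 988, 2525, 4936, 5345, 6437.
Circular molecule, 6 cuts → 6 fragments:
  988 − 225 = 763 bp
  2525 − 988 = 1537 bp
  4936 − 2525 = 2411 bp
  5345 − 4936 = 409 bp
  6437 − 5345 = 1092 bp
  wrap: 9358 − 6437 + 225 = 3146 bp
Sorted largest to smallest: 3146, 2411, 1537, 1092, 763, 409 bp.

3146, 2411, 1537, 1092, 763, 409 bp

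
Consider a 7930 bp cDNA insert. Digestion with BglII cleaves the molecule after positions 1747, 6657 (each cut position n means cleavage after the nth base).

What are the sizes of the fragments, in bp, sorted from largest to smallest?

4910, 1747, 1273 bp

Linear molecule, 2 cuts → 3 fragments:
  1747 − 0 = 1747 bp
  6657 − 1747 = 4910 bp
  7930 − 6657 = 1273 bp
Sorted largest to smallest: 4910, 1747, 1273 bp.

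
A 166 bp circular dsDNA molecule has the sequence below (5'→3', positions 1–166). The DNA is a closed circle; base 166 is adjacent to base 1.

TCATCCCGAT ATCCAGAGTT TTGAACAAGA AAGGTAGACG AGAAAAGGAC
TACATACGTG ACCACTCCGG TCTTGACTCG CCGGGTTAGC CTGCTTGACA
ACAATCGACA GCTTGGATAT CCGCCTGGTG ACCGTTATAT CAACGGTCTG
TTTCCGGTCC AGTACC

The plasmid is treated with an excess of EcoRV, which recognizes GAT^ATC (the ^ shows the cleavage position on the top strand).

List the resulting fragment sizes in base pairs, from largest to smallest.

108, 58 bp

EcoRV sites (GATATC) start at positions 8, 116.
EcoRV cuts after base 3 of each site, so after positions 10, 118.
Circular molecule, 2 cuts → 2 fragments:
  11–118 → 108 bp
  119–166 then 1–10 → 48 + 10 = 58 bp
Sorted largest to smallest: 108, 58 bp.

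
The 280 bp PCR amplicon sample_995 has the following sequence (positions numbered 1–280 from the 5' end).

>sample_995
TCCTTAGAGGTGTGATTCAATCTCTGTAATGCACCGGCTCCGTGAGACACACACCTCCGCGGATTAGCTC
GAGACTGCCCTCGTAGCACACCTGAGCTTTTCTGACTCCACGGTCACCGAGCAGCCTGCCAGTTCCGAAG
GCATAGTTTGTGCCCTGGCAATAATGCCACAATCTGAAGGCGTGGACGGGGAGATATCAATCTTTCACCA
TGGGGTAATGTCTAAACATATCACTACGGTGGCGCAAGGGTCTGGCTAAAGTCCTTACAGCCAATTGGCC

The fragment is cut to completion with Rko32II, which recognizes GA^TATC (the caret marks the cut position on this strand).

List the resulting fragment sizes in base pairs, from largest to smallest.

194, 86 bp

The Rko32II site (GATATC) starts at position 193.
Rko32II cuts after base 2 of each site, so after position 194.
Linear molecule, 1 cut → 2 fragments:
  1–194 → 194 bp
  195–280 → 86 bp
Sorted largest to smallest: 194, 86 bp.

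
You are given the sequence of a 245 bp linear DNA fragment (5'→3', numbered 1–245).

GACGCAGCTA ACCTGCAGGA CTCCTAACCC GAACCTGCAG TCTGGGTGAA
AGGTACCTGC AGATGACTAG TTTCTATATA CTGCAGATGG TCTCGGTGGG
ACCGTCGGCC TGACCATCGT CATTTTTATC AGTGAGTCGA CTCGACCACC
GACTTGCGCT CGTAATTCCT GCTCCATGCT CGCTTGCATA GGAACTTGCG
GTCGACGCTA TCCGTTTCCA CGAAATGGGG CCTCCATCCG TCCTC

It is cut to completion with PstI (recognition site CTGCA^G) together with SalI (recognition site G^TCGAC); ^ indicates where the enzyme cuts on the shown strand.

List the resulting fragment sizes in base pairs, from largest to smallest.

65, 51, 44, 24, 22, 22, 17 bp

PstI sites (CTGCAG) start at positions 13, 35, 57, 81.
PstI cuts after base 5 of each site (before the last base), so after positions 17, 39, 61, 85.
SalI sites (GTCGAC) start at positions 136, 201.
SalI cuts after the first base of each site, so after positions 136, 201.
Combined cut positions: 17, 39, 61, 85, 136, 201.
Linear molecule, 6 cuts → 7 fragments:
  1–17 → 17 bp
  18–39 → 22 bp
  40–61 → 22 bp
  62–85 → 24 bp
  86–136 → 51 bp
  137–201 → 65 bp
  202–245 → 44 bp
Sorted largest to smallest: 65, 51, 44, 24, 22, 22, 17 bp.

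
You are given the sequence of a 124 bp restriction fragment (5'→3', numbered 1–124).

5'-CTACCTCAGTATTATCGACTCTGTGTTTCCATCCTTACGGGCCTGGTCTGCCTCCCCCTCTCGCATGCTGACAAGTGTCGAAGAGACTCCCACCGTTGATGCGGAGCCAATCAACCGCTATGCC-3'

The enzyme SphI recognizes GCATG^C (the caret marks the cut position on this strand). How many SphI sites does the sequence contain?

1

GCATGC occurs starting at position 63.
SphI cuts at 1 site.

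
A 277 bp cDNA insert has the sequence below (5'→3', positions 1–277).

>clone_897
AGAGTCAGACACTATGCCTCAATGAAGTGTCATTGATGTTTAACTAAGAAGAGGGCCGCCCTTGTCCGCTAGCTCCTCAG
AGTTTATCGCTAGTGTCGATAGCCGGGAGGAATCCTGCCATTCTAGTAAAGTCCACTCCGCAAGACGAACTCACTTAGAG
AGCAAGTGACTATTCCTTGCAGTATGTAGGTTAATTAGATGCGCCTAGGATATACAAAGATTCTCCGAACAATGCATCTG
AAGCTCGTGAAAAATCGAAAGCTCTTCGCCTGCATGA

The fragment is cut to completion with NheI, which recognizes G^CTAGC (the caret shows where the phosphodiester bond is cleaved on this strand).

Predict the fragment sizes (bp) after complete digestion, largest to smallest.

209, 68 bp

The NheI site (GCTAGC) starts at position 68.
NheI cuts after the first base of each site, so after position 68.
Linear molecule, 1 cut → 2 fragments:
  1–68 → 68 bp
  69–277 → 209 bp
Sorted largest to smallest: 209, 68 bp.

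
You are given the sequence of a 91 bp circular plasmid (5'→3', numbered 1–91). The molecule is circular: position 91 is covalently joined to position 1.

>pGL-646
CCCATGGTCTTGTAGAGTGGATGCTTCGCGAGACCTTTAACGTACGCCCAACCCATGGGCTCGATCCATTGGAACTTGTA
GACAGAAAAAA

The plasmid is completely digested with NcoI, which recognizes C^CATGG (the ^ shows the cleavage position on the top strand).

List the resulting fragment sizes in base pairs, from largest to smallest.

51, 40 bp

NcoI sites (CCATGG) start at positions 2, 53.
NcoI cuts after the first base of each site, so after positions 2, 53.
Circular molecule, 2 cuts → 2 fragments:
  3–53 → 51 bp
  54–91 then 1–2 → 38 + 2 = 40 bp
Sorted largest to smallest: 51, 40 bp.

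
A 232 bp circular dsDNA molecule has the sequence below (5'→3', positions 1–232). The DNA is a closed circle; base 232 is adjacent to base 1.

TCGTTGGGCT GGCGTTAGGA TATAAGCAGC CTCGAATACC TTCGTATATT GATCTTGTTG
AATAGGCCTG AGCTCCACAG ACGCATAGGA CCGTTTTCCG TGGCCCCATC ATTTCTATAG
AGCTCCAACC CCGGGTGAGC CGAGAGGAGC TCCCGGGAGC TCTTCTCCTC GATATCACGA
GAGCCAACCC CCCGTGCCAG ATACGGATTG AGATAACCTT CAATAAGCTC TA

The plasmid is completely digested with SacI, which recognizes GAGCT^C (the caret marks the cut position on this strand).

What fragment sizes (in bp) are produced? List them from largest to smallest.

SacI sites (GAGCTC) start at positions 70, 120, 147, 157.
SacI cuts after base 5 of each site (before the last base), so after positions 74, 124, 151, 161.
Circular molecule, 4 cuts → 4 fragments:
  75–124 → 50 bp
  125–151 → 27 bp
  152–161 → 10 bp
  162–232 then 1–74 → 71 + 74 = 145 bp
Sorted largest to smallest: 145, 50, 27, 10 bp.

145, 50, 27, 10 bp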